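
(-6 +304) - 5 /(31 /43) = 9023 /31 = 291.06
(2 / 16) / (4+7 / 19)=0.03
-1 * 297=-297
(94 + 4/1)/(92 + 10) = 49/51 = 0.96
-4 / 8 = -0.50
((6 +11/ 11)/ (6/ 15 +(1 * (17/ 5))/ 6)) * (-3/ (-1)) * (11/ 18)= 385/ 29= 13.28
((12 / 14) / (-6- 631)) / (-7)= 6 / 31213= 0.00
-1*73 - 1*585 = -658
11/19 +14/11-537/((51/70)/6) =-15706041/3553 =-4420.50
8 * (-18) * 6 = -864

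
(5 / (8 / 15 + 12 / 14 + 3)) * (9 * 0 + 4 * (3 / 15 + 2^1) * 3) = 13860 / 461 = 30.07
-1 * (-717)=717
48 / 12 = 4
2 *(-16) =-32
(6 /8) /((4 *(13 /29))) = 87 /208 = 0.42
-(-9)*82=738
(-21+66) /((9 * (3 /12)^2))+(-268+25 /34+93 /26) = -40595 /221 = -183.69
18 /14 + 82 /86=674 /301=2.24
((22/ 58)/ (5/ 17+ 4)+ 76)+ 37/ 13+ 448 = 14501764/ 27521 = 526.93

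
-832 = -832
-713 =-713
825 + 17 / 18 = 14867 / 18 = 825.94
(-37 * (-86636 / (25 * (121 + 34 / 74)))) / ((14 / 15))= 29651171 / 26215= 1131.08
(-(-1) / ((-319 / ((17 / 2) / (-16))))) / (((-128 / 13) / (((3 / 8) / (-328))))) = 0.00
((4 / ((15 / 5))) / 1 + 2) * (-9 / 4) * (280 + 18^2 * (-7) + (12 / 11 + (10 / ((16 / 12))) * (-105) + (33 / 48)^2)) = 117171075 / 5632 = 20804.52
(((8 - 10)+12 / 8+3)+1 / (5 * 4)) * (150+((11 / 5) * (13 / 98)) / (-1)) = 3741207 / 9800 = 381.76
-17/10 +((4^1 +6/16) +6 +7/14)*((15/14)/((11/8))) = 2608/385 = 6.77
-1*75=-75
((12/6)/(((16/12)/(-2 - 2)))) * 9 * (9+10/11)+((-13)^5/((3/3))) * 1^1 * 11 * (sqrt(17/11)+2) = -13246336.50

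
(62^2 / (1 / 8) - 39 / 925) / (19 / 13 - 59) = -369792293 / 691900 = -534.46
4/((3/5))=20/3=6.67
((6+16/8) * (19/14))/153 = 76/1071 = 0.07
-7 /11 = -0.64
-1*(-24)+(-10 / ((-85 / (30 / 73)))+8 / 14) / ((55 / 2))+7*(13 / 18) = 250075379 / 8600130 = 29.08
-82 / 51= -1.61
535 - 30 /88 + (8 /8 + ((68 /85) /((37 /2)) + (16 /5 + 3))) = 882217 /1628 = 541.90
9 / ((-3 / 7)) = -21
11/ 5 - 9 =-34/ 5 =-6.80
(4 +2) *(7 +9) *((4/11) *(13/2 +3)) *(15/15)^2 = 3648/11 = 331.64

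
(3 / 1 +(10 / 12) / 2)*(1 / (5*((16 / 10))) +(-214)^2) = 5007043 / 32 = 156470.09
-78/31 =-2.52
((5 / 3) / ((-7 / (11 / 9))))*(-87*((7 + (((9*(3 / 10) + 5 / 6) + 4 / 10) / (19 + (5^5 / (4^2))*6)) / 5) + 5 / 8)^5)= 50201317466280289082506574725186293331319 / 76896685931873137452464832000000000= 652841.11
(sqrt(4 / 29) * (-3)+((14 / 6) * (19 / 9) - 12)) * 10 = -1910 / 27 - 60 * sqrt(29) / 29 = -81.88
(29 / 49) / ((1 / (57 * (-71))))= -2395.16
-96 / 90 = -16 / 15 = -1.07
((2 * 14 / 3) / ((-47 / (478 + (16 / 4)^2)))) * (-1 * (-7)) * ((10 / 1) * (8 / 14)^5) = -20234240 / 48363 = -418.38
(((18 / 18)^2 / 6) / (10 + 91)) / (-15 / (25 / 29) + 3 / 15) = -5 / 52116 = -0.00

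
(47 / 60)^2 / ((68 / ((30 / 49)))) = 2209 / 399840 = 0.01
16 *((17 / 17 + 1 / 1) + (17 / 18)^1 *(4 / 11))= 3712 / 99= 37.49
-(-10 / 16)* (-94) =-235 / 4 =-58.75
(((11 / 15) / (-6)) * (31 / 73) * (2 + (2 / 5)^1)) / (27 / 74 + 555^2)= -50468 / 124796476575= -0.00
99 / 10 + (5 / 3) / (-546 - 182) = 108083 / 10920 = 9.90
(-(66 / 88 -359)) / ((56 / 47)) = 300.67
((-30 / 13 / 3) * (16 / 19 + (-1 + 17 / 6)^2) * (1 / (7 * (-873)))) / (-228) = -14375 / 6194647368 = -0.00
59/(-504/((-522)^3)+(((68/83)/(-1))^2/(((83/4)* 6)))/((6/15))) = 66644651510397/15228591869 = 4376.28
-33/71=-0.46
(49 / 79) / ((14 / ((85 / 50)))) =119 / 1580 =0.08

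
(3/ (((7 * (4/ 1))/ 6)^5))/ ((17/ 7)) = 729/ 1306144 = 0.00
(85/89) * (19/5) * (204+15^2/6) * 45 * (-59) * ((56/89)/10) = -1159770906/7921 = -146417.23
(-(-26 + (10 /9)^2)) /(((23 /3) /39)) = 26078 /207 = 125.98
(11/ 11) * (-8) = -8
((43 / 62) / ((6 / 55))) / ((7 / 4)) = 2365 / 651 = 3.63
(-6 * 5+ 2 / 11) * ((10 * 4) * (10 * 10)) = -1312000 / 11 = -119272.73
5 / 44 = 0.11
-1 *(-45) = 45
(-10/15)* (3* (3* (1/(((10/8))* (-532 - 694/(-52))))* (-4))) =-832/22475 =-0.04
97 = 97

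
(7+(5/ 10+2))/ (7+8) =19/ 30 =0.63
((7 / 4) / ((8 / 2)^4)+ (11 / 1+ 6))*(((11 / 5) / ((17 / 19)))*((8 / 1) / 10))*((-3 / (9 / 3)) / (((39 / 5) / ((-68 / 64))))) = 242649 / 53248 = 4.56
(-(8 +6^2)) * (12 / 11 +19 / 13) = -1460 / 13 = -112.31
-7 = -7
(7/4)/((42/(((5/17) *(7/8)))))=35/3264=0.01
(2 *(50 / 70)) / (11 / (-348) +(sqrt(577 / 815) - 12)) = -11875169400 / 99525039089 - 1211040 *sqrt(470255) / 99525039089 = -0.13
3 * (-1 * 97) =-291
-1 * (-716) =716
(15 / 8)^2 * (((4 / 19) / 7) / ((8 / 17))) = 3825 / 17024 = 0.22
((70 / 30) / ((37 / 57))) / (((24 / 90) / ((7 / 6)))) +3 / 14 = 33029 / 2072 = 15.94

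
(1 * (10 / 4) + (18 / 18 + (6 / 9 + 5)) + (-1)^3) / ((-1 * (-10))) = 49 / 60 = 0.82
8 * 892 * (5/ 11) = 35680/ 11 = 3243.64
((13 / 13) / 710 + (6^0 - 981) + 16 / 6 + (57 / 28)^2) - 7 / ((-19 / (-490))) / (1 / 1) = -18302797501 / 15864240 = -1153.71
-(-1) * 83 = 83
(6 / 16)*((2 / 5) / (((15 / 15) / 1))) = 0.15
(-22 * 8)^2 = 30976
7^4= 2401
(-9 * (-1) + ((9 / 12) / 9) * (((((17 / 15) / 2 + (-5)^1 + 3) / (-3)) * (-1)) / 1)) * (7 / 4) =67739 / 4320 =15.68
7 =7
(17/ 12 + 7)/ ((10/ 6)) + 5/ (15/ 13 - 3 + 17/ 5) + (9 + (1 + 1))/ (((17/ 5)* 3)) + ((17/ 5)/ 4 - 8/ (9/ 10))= 202027/ 154530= 1.31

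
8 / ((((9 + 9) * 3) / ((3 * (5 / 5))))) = 0.44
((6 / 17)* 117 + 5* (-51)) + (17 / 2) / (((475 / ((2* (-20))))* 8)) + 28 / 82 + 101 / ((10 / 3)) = -2425507 / 13243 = -183.15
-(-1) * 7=7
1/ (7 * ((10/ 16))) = 8/ 35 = 0.23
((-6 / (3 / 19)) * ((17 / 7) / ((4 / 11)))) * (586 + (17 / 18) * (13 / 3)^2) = -347501165 / 2268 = -153219.21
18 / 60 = 3 / 10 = 0.30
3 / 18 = 1 / 6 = 0.17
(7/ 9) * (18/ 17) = 14/ 17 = 0.82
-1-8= -9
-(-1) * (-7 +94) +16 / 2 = 95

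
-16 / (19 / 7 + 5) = -56 / 27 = -2.07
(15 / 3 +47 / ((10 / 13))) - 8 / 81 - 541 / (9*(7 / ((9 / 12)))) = 675419 / 11340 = 59.56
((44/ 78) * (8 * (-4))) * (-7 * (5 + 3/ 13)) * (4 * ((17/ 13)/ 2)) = 1728.65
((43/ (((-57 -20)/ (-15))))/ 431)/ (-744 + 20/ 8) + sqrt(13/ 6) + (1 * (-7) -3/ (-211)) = -72545129344/ 10384643731 + sqrt(78)/ 6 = -5.51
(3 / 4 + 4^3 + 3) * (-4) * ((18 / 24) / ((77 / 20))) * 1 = -4065 / 77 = -52.79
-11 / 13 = -0.85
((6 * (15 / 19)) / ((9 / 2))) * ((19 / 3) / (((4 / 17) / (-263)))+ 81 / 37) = -15710705 / 2109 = -7449.36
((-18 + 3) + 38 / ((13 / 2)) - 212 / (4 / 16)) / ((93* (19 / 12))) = -44572 / 7657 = -5.82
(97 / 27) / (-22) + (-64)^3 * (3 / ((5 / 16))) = -7474250213 / 2970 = -2516582.56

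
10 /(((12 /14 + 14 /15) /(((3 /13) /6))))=525 /2444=0.21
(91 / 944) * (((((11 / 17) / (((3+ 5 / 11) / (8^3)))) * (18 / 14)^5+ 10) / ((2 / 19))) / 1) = 12242024821 / 38531248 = 317.72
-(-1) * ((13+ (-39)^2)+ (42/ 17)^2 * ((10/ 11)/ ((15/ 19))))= 4898930/ 3179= 1541.03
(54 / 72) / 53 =3 / 212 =0.01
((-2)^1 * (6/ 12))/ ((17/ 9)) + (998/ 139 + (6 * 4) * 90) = 5119795/ 2363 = 2166.65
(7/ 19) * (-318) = -2226/ 19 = -117.16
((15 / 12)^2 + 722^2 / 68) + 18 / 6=2086377 / 272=7670.50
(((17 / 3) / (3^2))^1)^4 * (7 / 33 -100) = -275034653 / 17537553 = -15.68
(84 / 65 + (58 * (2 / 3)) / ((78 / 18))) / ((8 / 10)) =166 / 13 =12.77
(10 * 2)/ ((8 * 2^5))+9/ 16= 0.64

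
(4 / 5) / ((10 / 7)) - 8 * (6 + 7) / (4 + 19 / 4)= -1982 / 175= -11.33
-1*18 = -18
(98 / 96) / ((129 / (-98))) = -2401 / 3096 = -0.78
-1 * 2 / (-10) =1 / 5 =0.20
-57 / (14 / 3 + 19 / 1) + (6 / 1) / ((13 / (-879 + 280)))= -278.87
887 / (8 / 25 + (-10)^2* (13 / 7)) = 155225 / 32556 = 4.77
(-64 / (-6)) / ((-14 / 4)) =-64 / 21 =-3.05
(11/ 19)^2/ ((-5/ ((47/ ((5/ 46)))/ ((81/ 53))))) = -13864906/ 731025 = -18.97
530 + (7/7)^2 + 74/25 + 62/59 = 789141/1475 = 535.01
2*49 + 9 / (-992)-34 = 63479 / 992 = 63.99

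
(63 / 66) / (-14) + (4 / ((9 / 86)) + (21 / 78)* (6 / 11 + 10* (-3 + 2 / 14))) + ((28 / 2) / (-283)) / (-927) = 353315645 / 11543004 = 30.61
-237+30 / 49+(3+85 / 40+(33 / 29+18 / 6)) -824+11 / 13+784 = -39351727 / 147784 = -266.28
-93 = -93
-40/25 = -8/5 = -1.60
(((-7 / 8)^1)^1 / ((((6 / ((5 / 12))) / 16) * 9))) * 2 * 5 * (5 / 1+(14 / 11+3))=-2975 / 297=-10.02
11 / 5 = 2.20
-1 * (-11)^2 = -121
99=99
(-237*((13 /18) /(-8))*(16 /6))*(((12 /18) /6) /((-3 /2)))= -1027 /243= -4.23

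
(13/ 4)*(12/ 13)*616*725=1339800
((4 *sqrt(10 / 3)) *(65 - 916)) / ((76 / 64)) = -54464 *sqrt(30) / 57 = -5233.54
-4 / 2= -2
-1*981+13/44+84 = -39455/44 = -896.70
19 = 19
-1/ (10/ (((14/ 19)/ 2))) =-7/ 190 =-0.04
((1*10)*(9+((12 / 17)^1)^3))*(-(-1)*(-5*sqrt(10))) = -2297250*sqrt(10) / 4913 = -1478.64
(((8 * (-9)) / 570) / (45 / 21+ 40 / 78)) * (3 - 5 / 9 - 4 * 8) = 1.41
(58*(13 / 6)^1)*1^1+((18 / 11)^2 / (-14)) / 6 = 319238 / 2541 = 125.63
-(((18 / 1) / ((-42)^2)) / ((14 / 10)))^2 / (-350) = 1 / 6588344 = 0.00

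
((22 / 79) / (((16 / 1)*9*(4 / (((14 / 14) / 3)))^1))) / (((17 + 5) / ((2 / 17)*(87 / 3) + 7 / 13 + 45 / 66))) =7507 / 221240448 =0.00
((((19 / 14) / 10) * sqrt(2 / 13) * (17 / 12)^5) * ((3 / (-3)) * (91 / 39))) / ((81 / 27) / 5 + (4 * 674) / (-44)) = 296750113 * sqrt(26) / 129534971904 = 0.01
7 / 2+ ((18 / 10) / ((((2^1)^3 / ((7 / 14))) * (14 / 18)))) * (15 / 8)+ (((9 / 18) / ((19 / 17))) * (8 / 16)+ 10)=238249 / 17024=13.99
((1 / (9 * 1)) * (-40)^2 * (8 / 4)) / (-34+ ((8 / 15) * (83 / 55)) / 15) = -10.47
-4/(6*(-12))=1/18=0.06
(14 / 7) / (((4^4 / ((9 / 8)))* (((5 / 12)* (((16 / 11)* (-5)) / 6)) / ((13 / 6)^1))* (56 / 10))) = -3861 / 573440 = -0.01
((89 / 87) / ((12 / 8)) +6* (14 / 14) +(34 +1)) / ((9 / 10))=46.31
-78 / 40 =-39 / 20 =-1.95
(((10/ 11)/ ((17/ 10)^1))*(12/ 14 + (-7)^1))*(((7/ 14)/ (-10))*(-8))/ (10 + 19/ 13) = -22360/ 195041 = -0.11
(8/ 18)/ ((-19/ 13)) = -52/ 171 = -0.30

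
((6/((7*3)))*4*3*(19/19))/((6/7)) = 4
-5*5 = -25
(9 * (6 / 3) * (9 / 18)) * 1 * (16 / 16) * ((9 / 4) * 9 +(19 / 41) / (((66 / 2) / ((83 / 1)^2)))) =1899471 / 1804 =1052.92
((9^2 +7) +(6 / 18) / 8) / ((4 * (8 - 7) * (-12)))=-2113 / 1152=-1.83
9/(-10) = -9/10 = -0.90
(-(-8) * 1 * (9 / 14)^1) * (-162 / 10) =-2916 / 35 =-83.31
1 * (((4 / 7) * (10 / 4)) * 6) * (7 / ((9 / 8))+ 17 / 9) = 1460 / 21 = 69.52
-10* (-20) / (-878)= -100 / 439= -0.23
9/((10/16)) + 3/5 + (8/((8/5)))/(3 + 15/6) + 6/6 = 186/11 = 16.91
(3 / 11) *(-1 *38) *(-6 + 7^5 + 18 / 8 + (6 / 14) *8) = -26823459 / 154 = -174178.31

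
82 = 82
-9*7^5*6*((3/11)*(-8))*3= 5940510.55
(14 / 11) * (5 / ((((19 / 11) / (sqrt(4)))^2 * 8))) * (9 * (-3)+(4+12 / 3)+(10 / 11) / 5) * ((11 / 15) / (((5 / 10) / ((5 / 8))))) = -26565 / 1444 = -18.40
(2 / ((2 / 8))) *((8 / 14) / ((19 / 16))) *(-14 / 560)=-64 / 665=-0.10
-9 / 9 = -1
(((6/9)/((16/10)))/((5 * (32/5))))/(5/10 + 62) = 1/4800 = 0.00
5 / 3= 1.67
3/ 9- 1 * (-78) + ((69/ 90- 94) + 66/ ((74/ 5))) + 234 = 82717/ 370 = 223.56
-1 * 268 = -268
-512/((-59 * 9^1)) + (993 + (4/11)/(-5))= 29026601/29205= 993.89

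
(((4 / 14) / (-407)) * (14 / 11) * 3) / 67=-12 / 299959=-0.00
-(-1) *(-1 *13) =-13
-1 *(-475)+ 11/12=475.92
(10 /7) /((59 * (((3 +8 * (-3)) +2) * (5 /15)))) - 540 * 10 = -42373830 /7847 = -5400.00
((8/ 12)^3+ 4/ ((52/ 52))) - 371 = -9901/ 27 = -366.70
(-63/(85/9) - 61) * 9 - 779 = -117983/85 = -1388.04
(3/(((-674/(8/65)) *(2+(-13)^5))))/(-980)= -3/1992616691975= -0.00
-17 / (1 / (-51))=867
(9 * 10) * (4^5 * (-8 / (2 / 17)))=-6266880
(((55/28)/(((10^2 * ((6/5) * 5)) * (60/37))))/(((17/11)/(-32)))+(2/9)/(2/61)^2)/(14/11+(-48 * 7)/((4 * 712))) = 2407847563/13452950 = 178.98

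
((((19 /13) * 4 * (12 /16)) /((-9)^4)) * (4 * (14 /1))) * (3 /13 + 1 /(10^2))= 83258 /9240075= 0.01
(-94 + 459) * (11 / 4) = 4015 / 4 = 1003.75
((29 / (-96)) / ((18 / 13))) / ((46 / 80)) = -0.38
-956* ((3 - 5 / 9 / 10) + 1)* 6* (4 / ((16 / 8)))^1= -135752 / 3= -45250.67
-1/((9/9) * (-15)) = 1/15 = 0.07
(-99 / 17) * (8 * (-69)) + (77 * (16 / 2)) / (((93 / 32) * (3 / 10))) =18597832 / 4743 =3921.11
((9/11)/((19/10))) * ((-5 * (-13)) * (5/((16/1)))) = 14625/1672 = 8.75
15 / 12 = 5 / 4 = 1.25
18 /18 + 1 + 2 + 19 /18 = 91 /18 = 5.06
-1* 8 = -8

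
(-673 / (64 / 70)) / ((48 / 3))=-23555 / 512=-46.01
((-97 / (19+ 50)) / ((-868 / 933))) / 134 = 30167 / 2675176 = 0.01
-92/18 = -46/9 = -5.11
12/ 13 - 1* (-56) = 740/ 13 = 56.92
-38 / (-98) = 0.39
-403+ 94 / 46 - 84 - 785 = -29209 / 23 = -1269.96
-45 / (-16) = 45 / 16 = 2.81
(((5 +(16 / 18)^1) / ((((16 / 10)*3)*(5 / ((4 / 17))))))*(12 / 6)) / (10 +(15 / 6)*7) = 106 / 25245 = 0.00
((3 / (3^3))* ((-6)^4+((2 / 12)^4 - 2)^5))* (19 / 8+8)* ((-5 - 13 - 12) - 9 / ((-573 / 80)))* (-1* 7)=818972361588856721768725 / 2793305048208113664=293191.17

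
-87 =-87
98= 98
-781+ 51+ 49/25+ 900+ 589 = 19024/25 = 760.96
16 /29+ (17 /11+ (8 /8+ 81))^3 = 22508416507 /38599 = 583134.71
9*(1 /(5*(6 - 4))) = 9 /10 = 0.90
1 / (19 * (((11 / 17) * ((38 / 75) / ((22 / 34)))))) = 75 / 722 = 0.10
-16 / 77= -0.21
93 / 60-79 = -1549 / 20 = -77.45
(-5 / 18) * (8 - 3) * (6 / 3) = -2.78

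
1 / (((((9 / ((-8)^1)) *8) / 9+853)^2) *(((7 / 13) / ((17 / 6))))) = 221 / 30487968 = 0.00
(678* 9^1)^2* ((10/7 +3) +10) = 537239257.71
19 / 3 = 6.33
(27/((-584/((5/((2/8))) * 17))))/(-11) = 2295/1606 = 1.43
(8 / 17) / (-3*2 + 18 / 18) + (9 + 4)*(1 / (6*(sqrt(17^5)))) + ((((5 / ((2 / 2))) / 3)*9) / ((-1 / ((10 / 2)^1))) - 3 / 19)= -121532 / 1615 + 13*sqrt(17) / 29478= -75.25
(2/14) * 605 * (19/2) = 11495/14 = 821.07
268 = 268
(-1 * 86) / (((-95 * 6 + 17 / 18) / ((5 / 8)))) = 1935 / 20486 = 0.09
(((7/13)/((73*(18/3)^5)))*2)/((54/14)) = 49/99622224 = 0.00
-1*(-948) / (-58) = -474 / 29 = -16.34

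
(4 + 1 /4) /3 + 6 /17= 1.77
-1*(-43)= 43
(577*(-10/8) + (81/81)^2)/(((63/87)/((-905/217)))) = 75611845/18228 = 4148.12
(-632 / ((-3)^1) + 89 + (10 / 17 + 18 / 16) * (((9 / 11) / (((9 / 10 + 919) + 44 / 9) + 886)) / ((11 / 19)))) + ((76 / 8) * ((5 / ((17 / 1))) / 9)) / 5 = 3617241248509 / 12068328492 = 299.73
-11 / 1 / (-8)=11 / 8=1.38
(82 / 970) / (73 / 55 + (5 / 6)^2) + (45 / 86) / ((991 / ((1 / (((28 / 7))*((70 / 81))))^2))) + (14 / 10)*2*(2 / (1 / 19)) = 55231639621917371 / 518890223850880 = 106.44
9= 9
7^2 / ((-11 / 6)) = -294 / 11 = -26.73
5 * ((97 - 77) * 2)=200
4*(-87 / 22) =-174 / 11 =-15.82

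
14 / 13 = 1.08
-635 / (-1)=635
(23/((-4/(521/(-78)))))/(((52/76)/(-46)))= -5236571/2028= -2582.14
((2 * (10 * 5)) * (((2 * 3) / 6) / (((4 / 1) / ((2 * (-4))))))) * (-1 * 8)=1600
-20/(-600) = 1/30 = 0.03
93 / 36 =31 / 12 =2.58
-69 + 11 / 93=-6406 / 93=-68.88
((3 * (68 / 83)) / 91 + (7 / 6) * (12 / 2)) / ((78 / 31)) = 1645325 / 589134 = 2.79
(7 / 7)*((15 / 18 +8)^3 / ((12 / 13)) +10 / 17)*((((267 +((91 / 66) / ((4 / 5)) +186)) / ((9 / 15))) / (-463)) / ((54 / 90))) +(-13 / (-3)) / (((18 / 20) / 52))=-86685378246815 / 48474277632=-1788.28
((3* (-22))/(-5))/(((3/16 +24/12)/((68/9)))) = 23936/525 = 45.59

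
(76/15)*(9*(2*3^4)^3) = 969348384/5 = 193869676.80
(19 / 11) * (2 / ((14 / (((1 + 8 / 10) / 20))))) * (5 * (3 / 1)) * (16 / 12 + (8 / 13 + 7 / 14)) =32661 / 40040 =0.82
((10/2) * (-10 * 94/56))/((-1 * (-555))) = -235/1554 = -0.15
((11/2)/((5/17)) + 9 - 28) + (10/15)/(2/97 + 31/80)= 126697/95010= 1.33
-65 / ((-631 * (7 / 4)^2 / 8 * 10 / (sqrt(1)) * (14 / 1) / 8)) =3328 / 216433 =0.02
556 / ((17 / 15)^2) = 125100 / 289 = 432.87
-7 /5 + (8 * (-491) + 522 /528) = -1728501 /440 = -3928.41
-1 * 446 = -446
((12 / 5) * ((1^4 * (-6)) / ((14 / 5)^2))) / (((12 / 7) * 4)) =-15 / 56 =-0.27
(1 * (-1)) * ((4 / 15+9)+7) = -244 / 15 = -16.27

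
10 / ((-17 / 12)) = -120 / 17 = -7.06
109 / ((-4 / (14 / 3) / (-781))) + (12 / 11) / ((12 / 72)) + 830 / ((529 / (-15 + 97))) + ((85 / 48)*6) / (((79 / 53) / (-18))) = 547912453045 / 5516412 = 99324.06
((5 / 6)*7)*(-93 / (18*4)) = -1085 / 144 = -7.53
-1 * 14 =-14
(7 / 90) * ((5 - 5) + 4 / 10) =7 / 225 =0.03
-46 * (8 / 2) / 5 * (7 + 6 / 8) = -285.20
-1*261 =-261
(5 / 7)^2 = 25 / 49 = 0.51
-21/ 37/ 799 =-21/ 29563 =-0.00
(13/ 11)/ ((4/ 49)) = 637/ 44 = 14.48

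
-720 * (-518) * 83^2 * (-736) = -1891020579840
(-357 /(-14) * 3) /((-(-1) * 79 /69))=10557 /158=66.82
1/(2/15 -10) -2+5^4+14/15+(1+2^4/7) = 9745409/15540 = 627.12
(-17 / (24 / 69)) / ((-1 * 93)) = 391 / 744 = 0.53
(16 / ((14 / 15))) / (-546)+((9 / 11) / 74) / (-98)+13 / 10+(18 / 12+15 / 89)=1355383291 / 461481020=2.94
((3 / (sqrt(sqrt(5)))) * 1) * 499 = 1497 * 5^(3 / 4) / 5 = 1001.10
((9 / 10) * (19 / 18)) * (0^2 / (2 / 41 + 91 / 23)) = 0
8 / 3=2.67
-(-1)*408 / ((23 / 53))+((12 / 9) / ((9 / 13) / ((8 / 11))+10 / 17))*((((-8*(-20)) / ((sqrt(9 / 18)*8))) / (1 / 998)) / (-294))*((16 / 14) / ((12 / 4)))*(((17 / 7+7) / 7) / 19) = 21624 / 23-12421826560*sqrt(2) / 7825893831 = 937.93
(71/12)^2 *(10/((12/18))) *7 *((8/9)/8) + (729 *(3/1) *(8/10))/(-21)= 4915513/15120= 325.10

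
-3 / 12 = -1 / 4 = -0.25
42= 42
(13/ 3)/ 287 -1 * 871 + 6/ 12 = -1498975/ 1722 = -870.48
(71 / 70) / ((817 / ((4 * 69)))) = 9798 / 28595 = 0.34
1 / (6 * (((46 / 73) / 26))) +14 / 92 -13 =-412 / 69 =-5.97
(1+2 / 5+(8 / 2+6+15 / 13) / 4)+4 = 2129 / 260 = 8.19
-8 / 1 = -8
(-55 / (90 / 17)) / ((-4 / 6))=15.58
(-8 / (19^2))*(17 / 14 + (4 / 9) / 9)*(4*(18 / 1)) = -45856 / 22743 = -2.02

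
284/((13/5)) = 1420/13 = 109.23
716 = 716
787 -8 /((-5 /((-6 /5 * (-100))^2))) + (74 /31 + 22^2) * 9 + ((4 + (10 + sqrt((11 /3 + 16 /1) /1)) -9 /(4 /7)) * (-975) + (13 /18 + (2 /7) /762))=29675873837 /992124 -325 * sqrt(177)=25587.61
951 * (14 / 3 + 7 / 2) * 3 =46599 / 2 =23299.50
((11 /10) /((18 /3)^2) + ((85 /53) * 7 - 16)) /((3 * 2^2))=-0.40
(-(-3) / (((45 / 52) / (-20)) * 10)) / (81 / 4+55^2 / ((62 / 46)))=-12896 / 4212165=-0.00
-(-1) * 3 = 3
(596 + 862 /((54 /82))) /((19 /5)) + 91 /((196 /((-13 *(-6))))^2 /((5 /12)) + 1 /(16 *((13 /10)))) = 507.29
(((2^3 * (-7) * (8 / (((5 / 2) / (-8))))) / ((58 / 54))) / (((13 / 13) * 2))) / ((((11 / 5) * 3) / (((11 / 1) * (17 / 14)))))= 39168 / 29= 1350.62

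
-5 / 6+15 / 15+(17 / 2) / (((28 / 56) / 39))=3979 / 6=663.17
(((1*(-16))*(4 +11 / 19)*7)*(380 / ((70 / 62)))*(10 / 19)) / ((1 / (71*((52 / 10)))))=-637268736 / 19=-33540459.79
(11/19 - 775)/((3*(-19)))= 14714/1083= 13.59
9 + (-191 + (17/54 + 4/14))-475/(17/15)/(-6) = -358399/3213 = -111.55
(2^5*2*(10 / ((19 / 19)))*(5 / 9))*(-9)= -3200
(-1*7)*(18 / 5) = -126 / 5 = -25.20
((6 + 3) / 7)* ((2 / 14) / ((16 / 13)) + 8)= 10.43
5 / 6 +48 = 293 / 6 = 48.83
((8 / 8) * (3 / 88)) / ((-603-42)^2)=1 / 12203400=0.00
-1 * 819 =-819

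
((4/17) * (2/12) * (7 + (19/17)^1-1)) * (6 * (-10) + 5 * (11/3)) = -30250/2601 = -11.63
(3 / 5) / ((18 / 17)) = 17 / 30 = 0.57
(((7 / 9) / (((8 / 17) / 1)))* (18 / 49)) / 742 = 17 / 20776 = 0.00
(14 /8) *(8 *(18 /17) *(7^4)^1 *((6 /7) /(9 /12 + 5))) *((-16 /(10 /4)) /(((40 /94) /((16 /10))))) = -6239987712 /48875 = -127672.38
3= 3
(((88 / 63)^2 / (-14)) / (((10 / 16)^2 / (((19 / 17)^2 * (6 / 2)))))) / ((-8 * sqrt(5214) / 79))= 508288 * sqrt(5214) / 200732175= 0.18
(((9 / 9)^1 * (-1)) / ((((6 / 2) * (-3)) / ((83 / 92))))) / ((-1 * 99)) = -83 / 81972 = -0.00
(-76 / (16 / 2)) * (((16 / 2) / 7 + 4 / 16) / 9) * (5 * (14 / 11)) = -1235 / 132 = -9.36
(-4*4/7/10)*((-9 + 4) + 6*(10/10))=-8/35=-0.23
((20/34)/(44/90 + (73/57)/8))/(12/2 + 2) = 8550/75463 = 0.11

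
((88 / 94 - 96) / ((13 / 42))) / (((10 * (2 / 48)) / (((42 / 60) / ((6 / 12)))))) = -15763104 / 15275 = -1031.95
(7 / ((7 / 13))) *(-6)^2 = 468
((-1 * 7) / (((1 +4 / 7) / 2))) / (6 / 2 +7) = -49 / 55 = -0.89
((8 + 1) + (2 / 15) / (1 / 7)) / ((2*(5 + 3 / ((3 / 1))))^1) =149 / 180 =0.83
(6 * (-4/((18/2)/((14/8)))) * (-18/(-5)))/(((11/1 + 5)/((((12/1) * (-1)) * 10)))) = 126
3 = 3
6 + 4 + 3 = 13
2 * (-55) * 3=-330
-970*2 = -1940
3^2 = 9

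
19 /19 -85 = -84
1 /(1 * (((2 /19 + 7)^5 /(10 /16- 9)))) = -165898633 /358722675000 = -0.00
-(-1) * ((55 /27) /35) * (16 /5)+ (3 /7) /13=2693 /12285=0.22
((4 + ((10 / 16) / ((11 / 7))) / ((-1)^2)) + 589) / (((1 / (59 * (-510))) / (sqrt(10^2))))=-3928174275 / 22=-178553376.14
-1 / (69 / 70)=-70 / 69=-1.01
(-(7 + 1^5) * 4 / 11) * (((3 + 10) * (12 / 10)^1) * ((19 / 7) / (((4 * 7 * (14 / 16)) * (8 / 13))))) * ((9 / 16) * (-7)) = 32.17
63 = 63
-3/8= -0.38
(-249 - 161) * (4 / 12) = -410 / 3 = -136.67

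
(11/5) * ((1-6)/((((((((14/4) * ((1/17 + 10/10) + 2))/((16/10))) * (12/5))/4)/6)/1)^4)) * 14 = -768.26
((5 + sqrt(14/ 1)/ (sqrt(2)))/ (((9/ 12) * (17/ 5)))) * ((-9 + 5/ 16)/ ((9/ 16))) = -46.31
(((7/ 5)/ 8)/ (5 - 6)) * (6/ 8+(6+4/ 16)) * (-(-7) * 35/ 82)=-2401/ 656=-3.66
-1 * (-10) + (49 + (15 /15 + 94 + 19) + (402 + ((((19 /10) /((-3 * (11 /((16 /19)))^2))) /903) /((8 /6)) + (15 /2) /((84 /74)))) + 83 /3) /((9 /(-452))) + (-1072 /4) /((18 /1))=-401728790053 /13345695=-30101.75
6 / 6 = 1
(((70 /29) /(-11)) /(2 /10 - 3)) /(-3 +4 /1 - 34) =-25 /10527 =-0.00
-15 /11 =-1.36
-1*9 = -9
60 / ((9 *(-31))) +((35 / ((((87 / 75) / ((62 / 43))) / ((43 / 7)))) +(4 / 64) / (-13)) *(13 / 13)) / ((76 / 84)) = 295.15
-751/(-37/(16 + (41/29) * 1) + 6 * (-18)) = 6.82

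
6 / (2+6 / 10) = 30 / 13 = 2.31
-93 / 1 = -93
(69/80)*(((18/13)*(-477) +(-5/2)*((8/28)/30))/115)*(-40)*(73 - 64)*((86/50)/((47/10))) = 652.62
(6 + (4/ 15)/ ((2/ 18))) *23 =966/ 5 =193.20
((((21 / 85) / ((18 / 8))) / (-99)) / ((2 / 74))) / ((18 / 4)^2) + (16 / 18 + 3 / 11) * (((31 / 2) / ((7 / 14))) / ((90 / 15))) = 6.00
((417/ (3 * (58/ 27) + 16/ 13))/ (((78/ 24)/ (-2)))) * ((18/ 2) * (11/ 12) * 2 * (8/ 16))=-123849/ 449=-275.83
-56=-56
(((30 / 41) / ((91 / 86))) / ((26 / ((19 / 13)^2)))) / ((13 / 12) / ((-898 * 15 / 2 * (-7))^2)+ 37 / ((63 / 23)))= 1774399467141000 / 421889583550470113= 0.00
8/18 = 4/9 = 0.44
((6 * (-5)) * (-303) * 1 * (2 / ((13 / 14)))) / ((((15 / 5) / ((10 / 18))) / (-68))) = -9615200 / 39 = -246543.59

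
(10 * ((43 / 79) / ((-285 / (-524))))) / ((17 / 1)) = 45064 / 76551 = 0.59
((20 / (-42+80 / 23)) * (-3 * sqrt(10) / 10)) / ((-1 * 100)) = -69 * sqrt(10) / 44300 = -0.00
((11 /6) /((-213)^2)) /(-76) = -11 /20688264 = -0.00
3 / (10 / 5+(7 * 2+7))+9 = 210 / 23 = 9.13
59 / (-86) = -59 / 86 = -0.69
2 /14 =0.14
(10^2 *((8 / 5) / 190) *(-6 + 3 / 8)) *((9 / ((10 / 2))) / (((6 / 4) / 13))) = -1404 / 19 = -73.89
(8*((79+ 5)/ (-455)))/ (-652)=24/ 10595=0.00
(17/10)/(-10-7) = -1/10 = -0.10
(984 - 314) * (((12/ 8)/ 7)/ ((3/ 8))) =2680/ 7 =382.86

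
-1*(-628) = 628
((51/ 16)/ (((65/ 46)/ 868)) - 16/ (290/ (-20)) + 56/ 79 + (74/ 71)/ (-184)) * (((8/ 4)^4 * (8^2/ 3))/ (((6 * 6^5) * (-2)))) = -3812672903902/ 531830712465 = -7.17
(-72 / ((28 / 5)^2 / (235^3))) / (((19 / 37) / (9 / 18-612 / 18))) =1943806183.71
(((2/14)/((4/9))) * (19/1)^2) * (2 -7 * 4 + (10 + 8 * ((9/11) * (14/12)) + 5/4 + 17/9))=-606.26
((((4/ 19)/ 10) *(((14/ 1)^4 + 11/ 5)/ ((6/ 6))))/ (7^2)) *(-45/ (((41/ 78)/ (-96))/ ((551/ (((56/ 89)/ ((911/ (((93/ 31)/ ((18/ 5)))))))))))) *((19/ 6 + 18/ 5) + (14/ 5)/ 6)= 235897558818852528/ 251125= 939363101319.47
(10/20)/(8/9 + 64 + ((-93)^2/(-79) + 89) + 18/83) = 59013/5266880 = 0.01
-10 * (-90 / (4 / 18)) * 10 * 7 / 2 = 141750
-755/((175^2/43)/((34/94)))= -110381/287875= -0.38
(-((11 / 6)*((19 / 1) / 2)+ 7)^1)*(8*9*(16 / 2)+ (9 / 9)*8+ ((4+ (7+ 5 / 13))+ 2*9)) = -389397 / 26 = -14976.81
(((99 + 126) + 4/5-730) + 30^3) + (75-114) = 132284/5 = 26456.80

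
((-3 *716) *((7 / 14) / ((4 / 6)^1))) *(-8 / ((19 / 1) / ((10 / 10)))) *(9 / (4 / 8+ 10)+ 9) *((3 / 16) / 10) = 333477 / 2660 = 125.37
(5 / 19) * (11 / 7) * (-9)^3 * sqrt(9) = -120285 / 133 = -904.40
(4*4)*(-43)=-688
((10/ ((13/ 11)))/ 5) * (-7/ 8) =-1.48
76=76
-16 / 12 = -4 / 3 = -1.33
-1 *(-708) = 708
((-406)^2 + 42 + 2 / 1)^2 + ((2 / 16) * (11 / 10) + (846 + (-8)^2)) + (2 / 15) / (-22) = 27185415310.13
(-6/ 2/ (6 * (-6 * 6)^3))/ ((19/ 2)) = 1/ 886464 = 0.00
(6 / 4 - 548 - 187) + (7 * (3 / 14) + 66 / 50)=-18267 / 25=-730.68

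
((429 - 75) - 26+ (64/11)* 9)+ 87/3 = 4503/11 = 409.36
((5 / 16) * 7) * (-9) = -315 / 16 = -19.69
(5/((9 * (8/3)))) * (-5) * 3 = -3.12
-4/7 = -0.57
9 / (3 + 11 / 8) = 72 / 35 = 2.06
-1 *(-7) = 7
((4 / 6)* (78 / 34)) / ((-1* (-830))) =13 / 7055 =0.00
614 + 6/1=620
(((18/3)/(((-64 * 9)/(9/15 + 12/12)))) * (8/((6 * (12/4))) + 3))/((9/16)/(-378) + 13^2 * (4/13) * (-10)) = 1736/15724845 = 0.00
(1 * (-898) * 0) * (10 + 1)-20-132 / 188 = -973 / 47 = -20.70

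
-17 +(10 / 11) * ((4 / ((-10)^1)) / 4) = -188 / 11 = -17.09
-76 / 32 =-19 / 8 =-2.38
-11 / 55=-1 / 5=-0.20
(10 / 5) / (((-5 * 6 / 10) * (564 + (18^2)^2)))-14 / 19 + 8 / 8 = 791531 / 3007890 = 0.26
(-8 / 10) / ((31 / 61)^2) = -14884 / 4805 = -3.10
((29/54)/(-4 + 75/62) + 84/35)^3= 137044911905693/12739125463875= 10.76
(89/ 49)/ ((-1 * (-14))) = 89/ 686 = 0.13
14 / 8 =1.75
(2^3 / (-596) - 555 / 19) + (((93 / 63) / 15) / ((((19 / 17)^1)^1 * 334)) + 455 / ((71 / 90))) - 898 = -350.46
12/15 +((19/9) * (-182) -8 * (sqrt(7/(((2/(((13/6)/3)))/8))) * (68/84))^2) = -1387562/2835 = -489.44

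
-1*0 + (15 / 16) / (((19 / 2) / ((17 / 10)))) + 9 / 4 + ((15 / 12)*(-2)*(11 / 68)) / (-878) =2743175 / 1134376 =2.42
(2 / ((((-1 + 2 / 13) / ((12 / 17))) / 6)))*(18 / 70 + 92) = -923.56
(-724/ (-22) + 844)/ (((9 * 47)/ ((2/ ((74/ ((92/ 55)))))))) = 887432/ 9468855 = 0.09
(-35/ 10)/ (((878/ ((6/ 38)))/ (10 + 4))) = -147/ 16682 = -0.01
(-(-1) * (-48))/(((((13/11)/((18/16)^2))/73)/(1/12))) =-65043/208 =-312.71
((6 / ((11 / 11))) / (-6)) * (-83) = 83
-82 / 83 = -0.99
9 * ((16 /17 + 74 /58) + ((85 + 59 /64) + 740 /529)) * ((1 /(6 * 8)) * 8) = 4483427373 /33382016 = 134.31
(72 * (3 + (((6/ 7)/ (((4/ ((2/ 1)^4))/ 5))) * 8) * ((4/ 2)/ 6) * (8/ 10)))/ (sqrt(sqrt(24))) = 3324 * 2^(1/ 4) * 3^(3/ 4)/ 7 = 1287.25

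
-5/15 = -1/3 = -0.33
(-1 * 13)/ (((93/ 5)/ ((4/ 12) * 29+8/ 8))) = -2080/ 279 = -7.46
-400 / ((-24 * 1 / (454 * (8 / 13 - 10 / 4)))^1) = -556150 / 39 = -14260.26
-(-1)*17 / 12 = 17 / 12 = 1.42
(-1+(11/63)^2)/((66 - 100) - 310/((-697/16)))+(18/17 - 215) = -135221087881/632154537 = -213.91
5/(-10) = -1/2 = -0.50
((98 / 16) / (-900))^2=2401 / 51840000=0.00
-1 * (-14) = 14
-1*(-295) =295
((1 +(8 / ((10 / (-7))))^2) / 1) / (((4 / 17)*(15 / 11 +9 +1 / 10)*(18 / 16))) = 605132 / 51795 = 11.68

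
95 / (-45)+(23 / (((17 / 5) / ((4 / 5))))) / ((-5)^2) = -7247 / 3825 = -1.89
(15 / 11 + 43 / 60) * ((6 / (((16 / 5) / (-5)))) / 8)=-6865 / 2816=-2.44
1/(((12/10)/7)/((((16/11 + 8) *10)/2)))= 9100/33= 275.76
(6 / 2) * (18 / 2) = 27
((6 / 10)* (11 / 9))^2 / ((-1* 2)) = -121 / 450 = -0.27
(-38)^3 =-54872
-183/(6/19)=-579.50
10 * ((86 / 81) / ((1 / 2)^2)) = 3440 / 81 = 42.47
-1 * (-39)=39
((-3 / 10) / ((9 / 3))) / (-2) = 1 / 20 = 0.05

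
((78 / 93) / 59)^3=17576 / 6118445789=0.00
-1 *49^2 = -2401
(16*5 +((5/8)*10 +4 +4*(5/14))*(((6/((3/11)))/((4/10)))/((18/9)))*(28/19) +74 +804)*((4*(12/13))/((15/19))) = 435112/65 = 6694.03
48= 48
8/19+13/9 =319/171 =1.87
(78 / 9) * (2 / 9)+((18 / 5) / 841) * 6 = 221576 / 113535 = 1.95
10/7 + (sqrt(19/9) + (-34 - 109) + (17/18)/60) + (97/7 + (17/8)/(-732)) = -235563199/1844640 + sqrt(19)/3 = -126.25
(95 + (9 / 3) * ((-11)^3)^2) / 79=5314778 / 79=67275.67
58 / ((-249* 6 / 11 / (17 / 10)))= -5423 / 7470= -0.73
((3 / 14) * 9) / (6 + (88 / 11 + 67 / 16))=72 / 679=0.11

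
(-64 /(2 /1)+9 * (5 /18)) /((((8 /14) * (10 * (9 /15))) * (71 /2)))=-413 /1704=-0.24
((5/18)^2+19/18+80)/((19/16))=105148/1539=68.32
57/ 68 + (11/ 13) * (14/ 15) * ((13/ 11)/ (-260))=55337/ 66300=0.83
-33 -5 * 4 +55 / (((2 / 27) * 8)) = 39.81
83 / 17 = 4.88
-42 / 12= -7 / 2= -3.50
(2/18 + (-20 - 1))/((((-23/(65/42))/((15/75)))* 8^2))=611/139104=0.00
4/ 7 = 0.57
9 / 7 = 1.29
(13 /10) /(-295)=-13 /2950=-0.00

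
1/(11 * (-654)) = -1/7194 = -0.00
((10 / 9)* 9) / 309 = 10 / 309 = 0.03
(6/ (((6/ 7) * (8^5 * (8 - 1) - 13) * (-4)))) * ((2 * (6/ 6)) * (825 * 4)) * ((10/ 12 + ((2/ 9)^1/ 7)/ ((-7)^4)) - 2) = 2623225/ 44651397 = 0.06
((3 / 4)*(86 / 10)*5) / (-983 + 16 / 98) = -2107 / 64212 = -0.03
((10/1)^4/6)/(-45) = -1000/27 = -37.04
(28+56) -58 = 26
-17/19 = -0.89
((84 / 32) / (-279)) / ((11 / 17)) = -119 / 8184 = -0.01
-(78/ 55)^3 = -474552/ 166375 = -2.85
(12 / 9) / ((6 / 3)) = 0.67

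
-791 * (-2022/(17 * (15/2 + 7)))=6488.45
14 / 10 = 7 / 5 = 1.40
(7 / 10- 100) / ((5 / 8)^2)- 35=-36151 / 125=-289.21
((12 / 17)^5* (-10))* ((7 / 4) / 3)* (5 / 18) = -403200 / 1419857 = -0.28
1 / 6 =0.17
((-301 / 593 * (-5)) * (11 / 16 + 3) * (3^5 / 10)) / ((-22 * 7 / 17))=-10480347 / 417472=-25.10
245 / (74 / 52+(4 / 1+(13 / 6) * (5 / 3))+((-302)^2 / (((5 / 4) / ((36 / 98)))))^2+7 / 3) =1720616625 / 5045202860686498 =0.00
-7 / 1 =-7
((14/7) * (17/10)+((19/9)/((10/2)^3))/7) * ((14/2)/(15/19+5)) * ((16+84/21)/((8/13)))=3309059/24750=133.70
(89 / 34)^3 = 704969 / 39304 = 17.94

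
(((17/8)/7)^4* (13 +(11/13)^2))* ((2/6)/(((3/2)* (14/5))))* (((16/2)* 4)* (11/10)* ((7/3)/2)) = 1064809229/2804675328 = 0.38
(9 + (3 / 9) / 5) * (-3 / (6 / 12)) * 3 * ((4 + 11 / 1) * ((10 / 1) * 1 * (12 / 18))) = -16320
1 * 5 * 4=20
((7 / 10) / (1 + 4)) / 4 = 7 / 200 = 0.04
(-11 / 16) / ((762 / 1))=-11 / 12192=-0.00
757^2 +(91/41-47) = 23493173/41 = 573004.22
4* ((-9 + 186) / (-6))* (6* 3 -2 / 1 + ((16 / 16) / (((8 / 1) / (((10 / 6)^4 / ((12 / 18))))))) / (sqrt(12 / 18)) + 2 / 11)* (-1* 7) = 258125* sqrt(6) / 432 + 147028 / 11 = 14829.78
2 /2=1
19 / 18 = 1.06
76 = 76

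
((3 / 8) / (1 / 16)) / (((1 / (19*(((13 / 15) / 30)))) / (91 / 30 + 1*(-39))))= -266513 / 2250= -118.45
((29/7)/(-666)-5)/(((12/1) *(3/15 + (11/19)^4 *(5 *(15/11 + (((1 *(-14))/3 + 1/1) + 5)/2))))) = -15207809095/48864995424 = -0.31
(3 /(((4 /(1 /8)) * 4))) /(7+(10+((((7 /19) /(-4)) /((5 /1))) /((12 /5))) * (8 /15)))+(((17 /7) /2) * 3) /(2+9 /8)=379895403 /325505600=1.17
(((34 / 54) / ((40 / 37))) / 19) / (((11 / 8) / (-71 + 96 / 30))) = -1.51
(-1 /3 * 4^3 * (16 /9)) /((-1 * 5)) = 1024 /135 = 7.59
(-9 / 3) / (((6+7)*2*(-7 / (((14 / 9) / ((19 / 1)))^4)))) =2744 / 3705156351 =0.00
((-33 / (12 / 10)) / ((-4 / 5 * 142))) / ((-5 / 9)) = -495 / 1136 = -0.44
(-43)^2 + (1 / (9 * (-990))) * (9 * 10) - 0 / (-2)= 183050 / 99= 1848.99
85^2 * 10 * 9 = 650250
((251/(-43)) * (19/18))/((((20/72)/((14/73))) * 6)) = -33383/47085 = -0.71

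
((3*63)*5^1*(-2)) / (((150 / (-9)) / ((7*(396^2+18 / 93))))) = 124480694.44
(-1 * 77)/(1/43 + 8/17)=-56287/361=-155.92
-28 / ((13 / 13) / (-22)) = 616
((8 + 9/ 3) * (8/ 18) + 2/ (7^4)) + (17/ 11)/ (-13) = 14742313/ 3090087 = 4.77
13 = 13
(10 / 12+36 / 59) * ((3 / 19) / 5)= 511 / 11210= 0.05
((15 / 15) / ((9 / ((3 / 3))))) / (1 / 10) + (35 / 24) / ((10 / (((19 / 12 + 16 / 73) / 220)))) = 10289453 / 9250560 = 1.11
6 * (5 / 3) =10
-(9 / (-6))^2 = -9 / 4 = -2.25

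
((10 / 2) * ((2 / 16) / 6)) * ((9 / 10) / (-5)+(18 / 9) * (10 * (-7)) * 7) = -49009 / 480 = -102.10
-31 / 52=-0.60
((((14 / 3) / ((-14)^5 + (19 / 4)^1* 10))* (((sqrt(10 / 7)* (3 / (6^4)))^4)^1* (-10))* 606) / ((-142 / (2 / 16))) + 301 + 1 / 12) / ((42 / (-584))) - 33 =-103105700785877802725351 / 24435571683608580096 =-4219.49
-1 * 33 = -33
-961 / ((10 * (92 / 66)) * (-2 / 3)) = 95139 / 920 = 103.41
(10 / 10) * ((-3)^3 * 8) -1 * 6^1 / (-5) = -1074 / 5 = -214.80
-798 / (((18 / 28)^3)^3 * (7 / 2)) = -1570239555584 / 129140163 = -12159.19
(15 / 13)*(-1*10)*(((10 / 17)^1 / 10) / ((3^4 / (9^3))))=-1350 / 221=-6.11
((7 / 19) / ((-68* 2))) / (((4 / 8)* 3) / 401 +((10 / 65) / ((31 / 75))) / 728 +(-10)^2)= -102941111 / 3800159156198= -0.00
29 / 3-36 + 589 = 1688 / 3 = 562.67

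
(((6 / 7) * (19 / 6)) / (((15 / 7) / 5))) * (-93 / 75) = -589 / 75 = -7.85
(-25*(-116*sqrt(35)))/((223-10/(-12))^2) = 104400*sqrt(35)/1803649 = 0.34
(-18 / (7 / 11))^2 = 39204 / 49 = 800.08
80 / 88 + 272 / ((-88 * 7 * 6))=193 / 231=0.84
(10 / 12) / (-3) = -0.28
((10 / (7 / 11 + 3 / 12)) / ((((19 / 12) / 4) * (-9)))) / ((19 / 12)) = -28160 / 14079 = -2.00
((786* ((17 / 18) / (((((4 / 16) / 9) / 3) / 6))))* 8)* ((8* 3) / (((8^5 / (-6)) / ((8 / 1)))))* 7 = -3788127 / 4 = -947031.75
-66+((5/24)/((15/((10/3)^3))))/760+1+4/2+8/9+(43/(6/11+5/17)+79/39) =-668543927/75386376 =-8.87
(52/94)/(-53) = -26/2491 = -0.01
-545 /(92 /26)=-7085 /46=-154.02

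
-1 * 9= -9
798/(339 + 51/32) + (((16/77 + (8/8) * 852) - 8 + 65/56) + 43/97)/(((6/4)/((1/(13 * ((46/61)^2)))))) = 11177644014293/142176418384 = 78.62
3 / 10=0.30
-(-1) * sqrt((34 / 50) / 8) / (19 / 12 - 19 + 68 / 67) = -201 * sqrt(34) / 65935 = -0.02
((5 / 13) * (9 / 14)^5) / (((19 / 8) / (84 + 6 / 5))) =12577437 / 8302658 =1.51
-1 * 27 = -27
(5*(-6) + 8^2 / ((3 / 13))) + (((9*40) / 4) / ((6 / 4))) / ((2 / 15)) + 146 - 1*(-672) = 4546 / 3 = 1515.33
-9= -9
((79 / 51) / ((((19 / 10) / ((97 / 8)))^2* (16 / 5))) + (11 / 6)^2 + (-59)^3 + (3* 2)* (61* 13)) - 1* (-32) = -200565.93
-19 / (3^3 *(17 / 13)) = -247 / 459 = -0.54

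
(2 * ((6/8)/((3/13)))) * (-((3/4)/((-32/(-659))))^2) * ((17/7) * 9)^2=-1189431819693/1605632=-740787.32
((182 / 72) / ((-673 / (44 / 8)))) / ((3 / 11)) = -0.08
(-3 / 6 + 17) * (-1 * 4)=-66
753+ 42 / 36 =4525 / 6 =754.17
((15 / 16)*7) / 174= 35 / 928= 0.04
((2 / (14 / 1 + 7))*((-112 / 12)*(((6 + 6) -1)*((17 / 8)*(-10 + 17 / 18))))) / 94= 30481 / 15228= 2.00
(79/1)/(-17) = -79/17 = -4.65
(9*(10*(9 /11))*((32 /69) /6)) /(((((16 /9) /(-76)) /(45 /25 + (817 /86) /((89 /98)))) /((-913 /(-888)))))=-232311024 /75739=-3067.26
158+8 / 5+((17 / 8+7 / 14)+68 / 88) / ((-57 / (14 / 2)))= 3992303 / 25080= 159.18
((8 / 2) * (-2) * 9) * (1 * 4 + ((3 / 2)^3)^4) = -9629.74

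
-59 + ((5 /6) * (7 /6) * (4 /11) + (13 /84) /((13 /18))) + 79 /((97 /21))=-5556365 /134442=-41.33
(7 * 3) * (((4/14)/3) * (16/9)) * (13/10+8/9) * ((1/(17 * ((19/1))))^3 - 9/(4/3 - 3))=2867857330528/68238990675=42.03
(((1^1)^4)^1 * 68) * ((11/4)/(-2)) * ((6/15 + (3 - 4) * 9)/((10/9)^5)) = 474813009/1000000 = 474.81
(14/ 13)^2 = 196/ 169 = 1.16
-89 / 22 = -4.05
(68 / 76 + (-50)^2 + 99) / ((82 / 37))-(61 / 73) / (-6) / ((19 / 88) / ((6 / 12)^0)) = 200246041 / 170601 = 1173.77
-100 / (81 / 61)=-6100 / 81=-75.31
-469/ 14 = -67/ 2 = -33.50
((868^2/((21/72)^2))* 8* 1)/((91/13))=70852608/7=10121801.14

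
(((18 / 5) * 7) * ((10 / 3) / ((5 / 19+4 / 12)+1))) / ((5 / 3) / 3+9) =3078 / 559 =5.51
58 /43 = 1.35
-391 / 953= -0.41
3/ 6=1/ 2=0.50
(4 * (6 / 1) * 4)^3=884736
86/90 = 43/45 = 0.96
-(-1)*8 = 8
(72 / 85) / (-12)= -6 / 85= -0.07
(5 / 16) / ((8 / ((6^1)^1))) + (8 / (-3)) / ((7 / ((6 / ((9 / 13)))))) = -12367 / 4032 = -3.07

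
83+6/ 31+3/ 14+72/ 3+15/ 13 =612505/ 5642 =108.56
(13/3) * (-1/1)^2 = 13/3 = 4.33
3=3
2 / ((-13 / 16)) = -32 / 13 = -2.46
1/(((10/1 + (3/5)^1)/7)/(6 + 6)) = 420/53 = 7.92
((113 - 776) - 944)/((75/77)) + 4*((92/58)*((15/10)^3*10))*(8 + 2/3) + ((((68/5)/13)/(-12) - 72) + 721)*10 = 189304997/28275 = 6695.14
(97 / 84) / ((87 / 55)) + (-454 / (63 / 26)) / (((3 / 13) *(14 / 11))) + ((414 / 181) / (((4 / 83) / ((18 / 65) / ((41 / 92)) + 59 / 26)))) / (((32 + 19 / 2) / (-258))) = -110309386690093 / 74027591820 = -1490.11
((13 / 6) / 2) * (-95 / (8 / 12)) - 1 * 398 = -4419 / 8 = -552.38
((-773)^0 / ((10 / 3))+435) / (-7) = -4353 / 70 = -62.19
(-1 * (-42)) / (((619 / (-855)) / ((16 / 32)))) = -17955 / 619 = -29.01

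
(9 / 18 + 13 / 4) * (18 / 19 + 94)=6765 / 19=356.05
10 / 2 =5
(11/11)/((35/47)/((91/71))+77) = 611/47402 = 0.01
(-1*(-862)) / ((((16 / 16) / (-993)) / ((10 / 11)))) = -8559660 / 11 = -778150.91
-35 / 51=-0.69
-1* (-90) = 90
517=517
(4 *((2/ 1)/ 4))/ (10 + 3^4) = 2/ 91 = 0.02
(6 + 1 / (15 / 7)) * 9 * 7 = 2037 / 5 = 407.40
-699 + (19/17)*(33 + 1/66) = -662.10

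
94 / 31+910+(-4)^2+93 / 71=2047683 / 2201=930.34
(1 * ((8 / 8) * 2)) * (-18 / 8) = -9 / 2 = -4.50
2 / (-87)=-2 / 87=-0.02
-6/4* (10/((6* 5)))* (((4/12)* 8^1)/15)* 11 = -44/45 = -0.98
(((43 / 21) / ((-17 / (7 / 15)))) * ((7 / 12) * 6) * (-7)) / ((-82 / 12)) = -2107 / 10455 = -0.20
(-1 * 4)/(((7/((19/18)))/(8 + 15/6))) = -19/3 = -6.33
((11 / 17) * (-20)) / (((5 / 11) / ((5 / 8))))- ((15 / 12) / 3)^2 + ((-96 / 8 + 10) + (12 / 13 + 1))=-574253 / 31824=-18.04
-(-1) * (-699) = -699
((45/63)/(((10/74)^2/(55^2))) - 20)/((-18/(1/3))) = -276035/126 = -2190.75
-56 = -56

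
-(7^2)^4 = -5764801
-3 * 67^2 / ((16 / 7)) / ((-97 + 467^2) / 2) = -31423 / 581312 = -0.05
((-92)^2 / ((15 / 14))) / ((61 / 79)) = 9361184 / 915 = 10230.80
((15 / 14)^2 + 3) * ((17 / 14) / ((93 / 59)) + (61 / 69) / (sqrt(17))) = 16531 * sqrt(17) / 76636 + 271813 / 85064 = 4.08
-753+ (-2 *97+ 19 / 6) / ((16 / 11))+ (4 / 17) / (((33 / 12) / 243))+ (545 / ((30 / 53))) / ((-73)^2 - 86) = -27082849785 / 31374112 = -863.22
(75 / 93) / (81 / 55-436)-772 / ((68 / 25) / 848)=-3031339623775 / 12594773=-240682.35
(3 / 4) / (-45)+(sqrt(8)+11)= 2* sqrt(2)+659 / 60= 13.81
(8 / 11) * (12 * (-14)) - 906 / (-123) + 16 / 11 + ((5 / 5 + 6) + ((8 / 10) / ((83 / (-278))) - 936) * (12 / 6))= -371283039 / 187165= -1983.72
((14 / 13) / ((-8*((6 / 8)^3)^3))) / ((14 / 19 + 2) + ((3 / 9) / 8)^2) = -557842432 / 852105501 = -0.65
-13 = -13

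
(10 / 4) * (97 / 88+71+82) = 67805 / 176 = 385.26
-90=-90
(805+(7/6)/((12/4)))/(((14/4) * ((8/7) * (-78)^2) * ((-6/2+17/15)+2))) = 72485/292032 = 0.25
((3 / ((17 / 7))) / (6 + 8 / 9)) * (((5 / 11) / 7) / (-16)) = -135 / 185504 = -0.00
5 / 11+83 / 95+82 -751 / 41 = 2785403 / 42845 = 65.01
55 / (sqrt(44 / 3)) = 5 * sqrt(33) / 2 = 14.36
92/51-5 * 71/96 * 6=-16633/816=-20.38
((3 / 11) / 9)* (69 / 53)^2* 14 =22218 / 30899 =0.72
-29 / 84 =-0.35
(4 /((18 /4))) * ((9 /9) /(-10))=-4 /45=-0.09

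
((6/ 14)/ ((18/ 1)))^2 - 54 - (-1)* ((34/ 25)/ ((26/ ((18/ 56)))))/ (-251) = -1942609066/ 35974575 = -54.00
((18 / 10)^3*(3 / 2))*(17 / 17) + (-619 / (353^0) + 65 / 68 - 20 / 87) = -609.53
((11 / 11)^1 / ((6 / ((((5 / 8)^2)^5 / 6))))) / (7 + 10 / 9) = 9765625 / 313532612608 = 0.00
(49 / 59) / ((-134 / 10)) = -0.06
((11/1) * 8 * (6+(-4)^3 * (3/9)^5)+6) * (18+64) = 10178660/243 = 41887.49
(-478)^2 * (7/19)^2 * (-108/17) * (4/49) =-98705088/6137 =-16083.61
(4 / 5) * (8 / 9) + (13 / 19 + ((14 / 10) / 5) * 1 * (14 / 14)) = 1.68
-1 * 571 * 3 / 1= -1713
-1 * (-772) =772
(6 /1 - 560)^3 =-170031464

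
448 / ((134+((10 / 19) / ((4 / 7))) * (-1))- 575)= -2432 / 2399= -1.01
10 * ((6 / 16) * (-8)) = -30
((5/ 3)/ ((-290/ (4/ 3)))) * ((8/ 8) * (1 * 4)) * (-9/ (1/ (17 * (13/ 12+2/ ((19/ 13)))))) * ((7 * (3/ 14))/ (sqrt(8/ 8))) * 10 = 95030/ 551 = 172.47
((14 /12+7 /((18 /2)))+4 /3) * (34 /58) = 1003 /522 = 1.92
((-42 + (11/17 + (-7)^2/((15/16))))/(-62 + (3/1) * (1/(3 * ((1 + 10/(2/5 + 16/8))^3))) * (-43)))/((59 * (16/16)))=-3604711/1214281950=-0.00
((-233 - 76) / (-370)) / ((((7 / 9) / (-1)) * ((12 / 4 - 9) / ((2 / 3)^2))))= 103 / 1295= 0.08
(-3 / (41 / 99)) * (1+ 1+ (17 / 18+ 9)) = -7095 / 82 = -86.52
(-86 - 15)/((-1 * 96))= 101/96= 1.05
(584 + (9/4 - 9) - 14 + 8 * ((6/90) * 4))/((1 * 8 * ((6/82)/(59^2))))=4841524483/1440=3362169.78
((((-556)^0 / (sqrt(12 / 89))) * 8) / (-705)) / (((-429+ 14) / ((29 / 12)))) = 29 * sqrt(267) / 2633175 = 0.00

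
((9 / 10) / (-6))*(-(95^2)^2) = 48870375 / 4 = 12217593.75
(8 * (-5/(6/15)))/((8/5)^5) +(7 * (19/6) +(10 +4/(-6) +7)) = 237267/8192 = 28.96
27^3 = 19683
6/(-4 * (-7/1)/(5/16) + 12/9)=45/682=0.07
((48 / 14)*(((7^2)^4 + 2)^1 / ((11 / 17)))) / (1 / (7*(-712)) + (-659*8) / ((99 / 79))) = -15071869910592 / 2075776291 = -7260.84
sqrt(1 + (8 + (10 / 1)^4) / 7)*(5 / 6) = 5*sqrt(70105) / 42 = 31.52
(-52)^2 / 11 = 2704 / 11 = 245.82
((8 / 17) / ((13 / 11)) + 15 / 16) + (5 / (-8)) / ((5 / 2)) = 3839 / 3536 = 1.09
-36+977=941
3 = 3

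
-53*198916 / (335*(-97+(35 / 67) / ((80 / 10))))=84340384 / 259785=324.65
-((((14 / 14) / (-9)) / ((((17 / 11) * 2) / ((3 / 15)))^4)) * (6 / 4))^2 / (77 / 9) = -19487171 / 19532120834800000000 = -0.00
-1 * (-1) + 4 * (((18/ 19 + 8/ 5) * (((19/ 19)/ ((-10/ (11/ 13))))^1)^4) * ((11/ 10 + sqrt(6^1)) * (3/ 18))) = 1771561 * sqrt(6)/ 20349712500 + 203516612171/ 203497125000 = 1.00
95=95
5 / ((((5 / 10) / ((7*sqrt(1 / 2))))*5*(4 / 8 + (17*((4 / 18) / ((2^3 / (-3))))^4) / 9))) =19.80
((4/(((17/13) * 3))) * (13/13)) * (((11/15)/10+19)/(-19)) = -74386/72675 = -1.02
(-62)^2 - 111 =3733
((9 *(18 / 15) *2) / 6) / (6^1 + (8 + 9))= 0.16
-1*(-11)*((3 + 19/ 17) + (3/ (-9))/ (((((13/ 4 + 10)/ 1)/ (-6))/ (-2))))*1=37818/ 901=41.97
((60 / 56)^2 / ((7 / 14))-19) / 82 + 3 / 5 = 15923 / 40180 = 0.40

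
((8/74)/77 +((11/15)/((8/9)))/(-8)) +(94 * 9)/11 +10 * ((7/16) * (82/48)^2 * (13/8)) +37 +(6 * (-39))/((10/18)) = -150525019213/525127680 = -286.64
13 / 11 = 1.18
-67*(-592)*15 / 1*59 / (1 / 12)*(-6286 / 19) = -2647862340480 / 19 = -139361175814.74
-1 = -1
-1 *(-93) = 93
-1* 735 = -735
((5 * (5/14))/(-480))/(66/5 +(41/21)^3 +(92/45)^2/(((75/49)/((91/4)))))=-12403125/275942308288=-0.00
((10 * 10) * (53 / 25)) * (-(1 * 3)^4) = -17172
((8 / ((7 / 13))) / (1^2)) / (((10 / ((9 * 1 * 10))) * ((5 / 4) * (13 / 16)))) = 4608 / 35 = 131.66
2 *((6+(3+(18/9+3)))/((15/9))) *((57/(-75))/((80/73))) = -29127/2500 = -11.65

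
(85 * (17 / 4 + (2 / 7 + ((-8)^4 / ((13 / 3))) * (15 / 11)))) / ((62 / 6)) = 10639.97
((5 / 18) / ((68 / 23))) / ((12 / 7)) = 805 / 14688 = 0.05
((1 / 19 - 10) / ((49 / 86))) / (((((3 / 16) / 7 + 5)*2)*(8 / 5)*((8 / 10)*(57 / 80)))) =-387000 / 203243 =-1.90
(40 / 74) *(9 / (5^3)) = 36 / 925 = 0.04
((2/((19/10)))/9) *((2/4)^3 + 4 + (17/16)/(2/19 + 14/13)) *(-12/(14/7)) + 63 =1979789/33288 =59.47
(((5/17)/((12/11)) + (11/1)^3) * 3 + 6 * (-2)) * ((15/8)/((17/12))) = 12184335/2312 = 5270.04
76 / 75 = 1.01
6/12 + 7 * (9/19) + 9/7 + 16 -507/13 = -4761/266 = -17.90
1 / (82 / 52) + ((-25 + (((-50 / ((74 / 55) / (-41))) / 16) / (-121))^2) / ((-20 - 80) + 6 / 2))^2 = 483746584267358708249 / 693721081971904937984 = 0.70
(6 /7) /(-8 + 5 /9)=-54 /469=-0.12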